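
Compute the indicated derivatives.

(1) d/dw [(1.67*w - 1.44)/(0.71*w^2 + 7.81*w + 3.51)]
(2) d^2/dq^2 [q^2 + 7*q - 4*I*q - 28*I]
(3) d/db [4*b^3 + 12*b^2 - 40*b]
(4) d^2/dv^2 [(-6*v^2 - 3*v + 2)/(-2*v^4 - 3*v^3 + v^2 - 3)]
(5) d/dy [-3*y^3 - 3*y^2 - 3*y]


(1) = (-1.1857*w^2 + 2.0448*w + 17.1081)/(0.5041*w^4 + 11.0902*w^3 + 65.9803*w^2 + 54.8262*w + 12.3201)
(2) = 2
(3) = 12*b^2 + 24*b - 40
(4) = 2*(72*v^8 + 180*v^7 + 130*v^6 - 117*v^5 - 531*v^4 - 507*v^3 - 42*v^2 + 81*v + 48)/(8*v^12 + 36*v^11 + 42*v^10 - 9*v^9 + 15*v^8 + 117*v^7 + 44*v^6 - 54*v^5 + 63*v^4 + 81*v^3 - 27*v^2 + 27)
(5) = -9*y^2 - 6*y - 3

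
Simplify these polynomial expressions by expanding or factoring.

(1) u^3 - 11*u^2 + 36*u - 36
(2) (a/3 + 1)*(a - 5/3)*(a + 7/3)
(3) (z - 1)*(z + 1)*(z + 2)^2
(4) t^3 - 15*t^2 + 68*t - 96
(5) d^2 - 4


(1) = (u - 6)*(u - 3)*(u - 2)
(2) = a^3/3 + 11*a^2/9 - 17*a/27 - 35/9
(3) = z^4 + 4*z^3 + 3*z^2 - 4*z - 4
(4) = (t - 8)*(t - 4)*(t - 3)
(5) = (d - 2)*(d + 2)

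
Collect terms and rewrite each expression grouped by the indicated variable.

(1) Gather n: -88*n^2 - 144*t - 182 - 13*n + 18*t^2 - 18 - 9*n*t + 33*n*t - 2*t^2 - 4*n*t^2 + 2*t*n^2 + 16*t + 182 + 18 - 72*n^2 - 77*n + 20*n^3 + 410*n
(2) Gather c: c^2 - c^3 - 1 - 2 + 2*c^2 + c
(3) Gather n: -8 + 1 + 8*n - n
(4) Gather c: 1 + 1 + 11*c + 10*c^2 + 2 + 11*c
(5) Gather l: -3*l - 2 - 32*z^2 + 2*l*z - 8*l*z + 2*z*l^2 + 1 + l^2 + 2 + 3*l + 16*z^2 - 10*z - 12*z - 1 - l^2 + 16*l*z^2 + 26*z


(1) = 20*n^3 + n^2*(2*t - 160) + n*(-4*t^2 + 24*t + 320) + 16*t^2 - 128*t
(2) = -c^3 + 3*c^2 + c - 3
(3) = 7*n - 7
(4) = 10*c^2 + 22*c + 4
(5) = 2*l^2*z + l*(16*z^2 - 6*z) - 16*z^2 + 4*z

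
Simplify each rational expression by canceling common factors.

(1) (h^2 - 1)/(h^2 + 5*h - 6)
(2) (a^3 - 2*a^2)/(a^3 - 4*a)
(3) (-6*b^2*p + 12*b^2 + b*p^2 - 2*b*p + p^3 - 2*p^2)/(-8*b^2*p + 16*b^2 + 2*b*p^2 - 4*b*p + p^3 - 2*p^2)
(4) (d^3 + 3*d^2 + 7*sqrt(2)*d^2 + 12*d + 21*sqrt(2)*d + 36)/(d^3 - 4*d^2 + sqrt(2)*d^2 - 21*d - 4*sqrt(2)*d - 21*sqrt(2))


(1) = (h + 1)/(h + 6)
(2) = a/(a + 2)
(3) = (3*b + p)/(4*b + p)
(4) = (d + 6*sqrt(2))/(d - 7)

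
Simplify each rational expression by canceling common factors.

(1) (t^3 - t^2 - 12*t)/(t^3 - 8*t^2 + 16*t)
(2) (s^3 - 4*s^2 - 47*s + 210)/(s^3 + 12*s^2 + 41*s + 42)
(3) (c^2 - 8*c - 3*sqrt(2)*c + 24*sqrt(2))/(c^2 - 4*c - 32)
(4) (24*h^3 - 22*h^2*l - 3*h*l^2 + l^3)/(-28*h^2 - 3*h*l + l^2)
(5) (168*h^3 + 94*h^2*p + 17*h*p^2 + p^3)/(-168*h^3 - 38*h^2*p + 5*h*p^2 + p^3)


(1) = (t + 3)/(t - 4)
(2) = (s^2 - 11*s + 30)/(s^2 + 5*s + 6)
(3) = (c - 3*sqrt(2))/(c + 4)
(4) = (-6*h^2 + 7*h*l - l^2)/(7*h - l)
(5) = (6*h + p)/(-6*h + p)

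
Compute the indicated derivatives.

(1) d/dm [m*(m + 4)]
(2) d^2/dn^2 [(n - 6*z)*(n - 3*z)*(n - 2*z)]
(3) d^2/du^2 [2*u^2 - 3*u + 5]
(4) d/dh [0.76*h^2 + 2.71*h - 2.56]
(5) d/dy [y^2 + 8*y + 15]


(1) = 2*m + 4
(2) = 6*n - 22*z
(3) = 4
(4) = 1.52*h + 2.71
(5) = 2*y + 8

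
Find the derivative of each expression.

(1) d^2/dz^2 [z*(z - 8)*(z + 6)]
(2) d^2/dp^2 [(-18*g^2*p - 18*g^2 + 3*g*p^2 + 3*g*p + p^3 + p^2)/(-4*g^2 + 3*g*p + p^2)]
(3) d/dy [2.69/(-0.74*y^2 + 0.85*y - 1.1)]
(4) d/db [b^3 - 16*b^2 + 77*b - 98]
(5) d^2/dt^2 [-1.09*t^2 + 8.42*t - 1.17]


(1) = 6*z - 4
(2) = 28*g^2*(-12*g^3 - 12*g^2*p - 13*g^2 - 9*g*p - p^3 - 3*p^2)/(-64*g^6 + 144*g^5*p - 60*g^4*p^2 - 45*g^3*p^3 + 15*g^2*p^4 + 9*g*p^5 + p^6)
(3) = (3.9812*y - 2.2865)/(0.74*y^2 - 0.85*y + 1.1)^2
(4) = 3*b^2 - 32*b + 77
(5) = -2.18000000000000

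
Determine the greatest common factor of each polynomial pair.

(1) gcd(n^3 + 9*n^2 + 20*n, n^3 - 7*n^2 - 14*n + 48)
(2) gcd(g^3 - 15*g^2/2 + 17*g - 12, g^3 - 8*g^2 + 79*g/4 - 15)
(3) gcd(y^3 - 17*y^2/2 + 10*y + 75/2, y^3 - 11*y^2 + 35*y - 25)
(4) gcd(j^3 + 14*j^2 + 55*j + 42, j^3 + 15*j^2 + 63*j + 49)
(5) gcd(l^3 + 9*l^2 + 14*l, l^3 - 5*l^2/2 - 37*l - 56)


(1) = gcd(n*(n + 4)*(n + 5), (n - 8)*(n - 2)*(n + 3)) = 1
(2) = gcd((g - 4)*(g - 2)*(g - 3/2), (g - 4)*(g - 5/2)*(g - 3/2)) = g^2 - 11*g/2 + 6
(3) = y^2 - 10*y + 25
(4) = gcd((j + 1)*(j + 6)*(j + 7), (j + 1)*(j + 7)^2) = j^2 + 8*j + 7
(5) = l + 2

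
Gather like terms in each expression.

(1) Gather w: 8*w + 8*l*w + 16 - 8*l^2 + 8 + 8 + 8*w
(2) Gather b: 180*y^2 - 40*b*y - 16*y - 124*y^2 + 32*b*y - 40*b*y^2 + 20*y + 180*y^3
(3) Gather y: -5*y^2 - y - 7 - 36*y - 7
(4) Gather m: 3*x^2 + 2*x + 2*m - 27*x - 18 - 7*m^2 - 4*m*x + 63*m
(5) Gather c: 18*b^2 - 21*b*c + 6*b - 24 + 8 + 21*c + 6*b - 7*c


(1) = -8*l^2 + w*(8*l + 16) + 32
(2) = b*(-40*y^2 - 8*y) + 180*y^3 + 56*y^2 + 4*y
(3) = -5*y^2 - 37*y - 14
(4) = -7*m^2 + m*(65 - 4*x) + 3*x^2 - 25*x - 18
(5) = 18*b^2 + 12*b + c*(14 - 21*b) - 16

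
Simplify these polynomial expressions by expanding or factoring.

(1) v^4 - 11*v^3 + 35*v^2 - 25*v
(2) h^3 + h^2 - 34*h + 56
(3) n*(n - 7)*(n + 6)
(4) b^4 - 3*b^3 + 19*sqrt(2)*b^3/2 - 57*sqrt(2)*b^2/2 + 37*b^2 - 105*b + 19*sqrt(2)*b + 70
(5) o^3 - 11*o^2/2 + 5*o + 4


(1) = v*(v - 5)^2*(v - 1)
(2) = (h - 4)*(h - 2)*(h + 7)
(3) = n^3 - n^2 - 42*n
(4) = (b - 2)*(b - 1)*(b + 5*sqrt(2)/2)*(b + 7*sqrt(2))
(5) = (o - 4)*(o - 2)*(o + 1/2)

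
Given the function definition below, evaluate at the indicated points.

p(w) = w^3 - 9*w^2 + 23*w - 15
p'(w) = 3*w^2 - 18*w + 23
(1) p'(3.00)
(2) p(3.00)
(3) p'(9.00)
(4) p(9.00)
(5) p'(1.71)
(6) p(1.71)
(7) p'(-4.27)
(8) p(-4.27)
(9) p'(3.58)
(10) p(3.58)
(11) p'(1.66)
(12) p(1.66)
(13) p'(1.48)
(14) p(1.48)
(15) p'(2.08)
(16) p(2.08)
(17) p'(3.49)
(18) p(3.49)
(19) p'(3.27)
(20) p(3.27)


(1) = -4.00
(2) = 0.00
(3) = 104.00
(4) = 192.00
(5) = 0.99
(6) = 3.01
(7) = 154.56
(8) = -355.16
(9) = -2.99
(10) = -2.12
(11) = 1.39
(12) = 2.95
(13) = 2.93
(14) = 2.57
(15) = -1.46
(16) = 2.90
(17) = -3.28
(18) = -1.84
(19) = -3.78
(20) = -1.06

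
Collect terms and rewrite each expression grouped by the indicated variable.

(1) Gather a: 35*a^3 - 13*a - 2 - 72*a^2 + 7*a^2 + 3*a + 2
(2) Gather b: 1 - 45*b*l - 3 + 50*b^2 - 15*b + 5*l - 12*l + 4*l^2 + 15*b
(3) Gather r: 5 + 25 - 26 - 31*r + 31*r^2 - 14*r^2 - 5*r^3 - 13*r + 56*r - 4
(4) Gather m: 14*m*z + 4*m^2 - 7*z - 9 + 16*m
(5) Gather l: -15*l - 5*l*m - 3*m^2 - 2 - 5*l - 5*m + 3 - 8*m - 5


(1) = 35*a^3 - 65*a^2 - 10*a
(2) = 50*b^2 - 45*b*l + 4*l^2 - 7*l - 2
(3) = -5*r^3 + 17*r^2 + 12*r
(4) = 4*m^2 + m*(14*z + 16) - 7*z - 9
(5) = l*(-5*m - 20) - 3*m^2 - 13*m - 4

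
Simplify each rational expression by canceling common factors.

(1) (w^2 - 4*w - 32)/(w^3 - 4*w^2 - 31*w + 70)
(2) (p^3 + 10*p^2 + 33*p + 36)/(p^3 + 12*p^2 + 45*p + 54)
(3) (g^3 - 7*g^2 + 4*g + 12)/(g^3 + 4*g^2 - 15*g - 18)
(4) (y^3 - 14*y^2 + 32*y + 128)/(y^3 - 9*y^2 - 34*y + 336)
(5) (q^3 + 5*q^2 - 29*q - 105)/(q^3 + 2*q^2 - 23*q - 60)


(1) = (w^2 - 4*w - 32)/(w^3 - 4*w^2 - 31*w + 70)
(2) = (p + 4)/(p + 6)
(3) = (g^2 - 8*g + 12)/(g^2 + 3*g - 18)
(4) = (y^2 - 6*y - 16)/(y^2 - y - 42)
(5) = (q + 7)/(q + 4)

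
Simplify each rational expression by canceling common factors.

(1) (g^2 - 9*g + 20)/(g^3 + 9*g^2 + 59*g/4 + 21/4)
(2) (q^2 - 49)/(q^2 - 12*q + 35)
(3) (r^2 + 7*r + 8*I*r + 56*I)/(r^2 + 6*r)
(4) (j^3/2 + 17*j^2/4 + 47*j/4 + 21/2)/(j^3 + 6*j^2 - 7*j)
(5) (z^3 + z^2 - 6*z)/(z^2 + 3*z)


(1) = (4*g^2 - 36*g + 80)/(4*g^3 + 36*g^2 + 59*g + 21)
(2) = (q + 7)/(q - 5)
(3) = (r^2 + r*(7 + 8*I) + 56*I)/(r^2 + 6*r)
(4) = (2*j^3 + 17*j^2 + 47*j + 42)/(4*j^3 + 24*j^2 - 28*j)
(5) = z - 2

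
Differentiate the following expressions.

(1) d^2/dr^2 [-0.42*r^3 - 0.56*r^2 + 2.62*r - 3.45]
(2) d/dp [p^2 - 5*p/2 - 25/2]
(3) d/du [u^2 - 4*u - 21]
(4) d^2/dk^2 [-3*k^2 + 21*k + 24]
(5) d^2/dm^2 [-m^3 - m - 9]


(1) = -2.52*r - 1.12
(2) = 2*p - 5/2
(3) = 2*u - 4
(4) = -6
(5) = -6*m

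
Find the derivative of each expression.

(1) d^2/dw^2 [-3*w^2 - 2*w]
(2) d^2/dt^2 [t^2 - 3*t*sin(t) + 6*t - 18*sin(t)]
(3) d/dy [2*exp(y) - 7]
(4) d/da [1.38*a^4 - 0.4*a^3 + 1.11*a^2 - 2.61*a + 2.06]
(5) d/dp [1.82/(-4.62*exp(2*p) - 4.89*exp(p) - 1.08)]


(1) = -6
(2) = 3*t*sin(t) + 18*sin(t) - 6*cos(t) + 2
(3) = 2*exp(y)
(4) = 5.52*a^3 - 1.2*a^2 + 2.22*a - 2.61
(5) = (16.8168*exp(p) + 8.8998)*exp(p)/(4.62*exp(2*p) + 4.89*exp(p) + 1.08)^2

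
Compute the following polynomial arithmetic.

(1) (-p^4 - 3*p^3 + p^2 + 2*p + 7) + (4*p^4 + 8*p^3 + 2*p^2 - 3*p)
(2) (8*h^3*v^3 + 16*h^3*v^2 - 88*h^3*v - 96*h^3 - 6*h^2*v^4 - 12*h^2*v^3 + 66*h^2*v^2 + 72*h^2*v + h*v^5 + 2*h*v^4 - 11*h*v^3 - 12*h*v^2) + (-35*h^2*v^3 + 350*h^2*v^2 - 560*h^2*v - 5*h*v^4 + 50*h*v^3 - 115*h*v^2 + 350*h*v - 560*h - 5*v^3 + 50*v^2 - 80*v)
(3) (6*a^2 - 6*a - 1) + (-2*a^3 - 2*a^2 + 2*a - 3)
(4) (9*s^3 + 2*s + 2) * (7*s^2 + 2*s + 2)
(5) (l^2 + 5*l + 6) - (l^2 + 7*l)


(1) = 3*p^4 + 5*p^3 + 3*p^2 - p + 7
(2) = 8*h^3*v^3 + 16*h^3*v^2 - 88*h^3*v - 96*h^3 - 6*h^2*v^4 - 47*h^2*v^3 + 416*h^2*v^2 - 488*h^2*v + h*v^5 - 3*h*v^4 + 39*h*v^3 - 127*h*v^2 + 350*h*v - 560*h - 5*v^3 + 50*v^2 - 80*v
(3) = -2*a^3 + 4*a^2 - 4*a - 4
(4) = 63*s^5 + 18*s^4 + 32*s^3 + 18*s^2 + 8*s + 4
(5) = 6 - 2*l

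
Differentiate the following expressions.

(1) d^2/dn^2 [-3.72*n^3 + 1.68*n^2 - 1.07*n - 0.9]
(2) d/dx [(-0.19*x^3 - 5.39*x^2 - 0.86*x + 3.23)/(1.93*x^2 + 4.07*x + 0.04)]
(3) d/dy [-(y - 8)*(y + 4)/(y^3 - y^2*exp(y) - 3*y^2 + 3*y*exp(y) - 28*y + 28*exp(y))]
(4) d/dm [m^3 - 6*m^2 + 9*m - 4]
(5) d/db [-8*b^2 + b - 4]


(1) = 3.36 - 22.32*n
(2) = (-0.3667*x^4 - 1.5466*x^3 - 20.3003*x^2 - 12.899*x - 13.1805)/(3.7249*x^4 + 15.7102*x^3 + 16.7193*x^2 + 0.3256*x + 0.0016)
(3) = (-y^2*exp(y) + y^2 + 15*y*exp(y) - 16*y - 55*exp(y) + 56)/(y^4 - 2*y^3*exp(y) - 14*y^3 + y^2*exp(2*y) + 28*y^2*exp(y) + 49*y^2 - 14*y*exp(2*y) - 98*y*exp(y) + 49*exp(2*y))
(4) = 3*m^2 - 12*m + 9
(5) = 1 - 16*b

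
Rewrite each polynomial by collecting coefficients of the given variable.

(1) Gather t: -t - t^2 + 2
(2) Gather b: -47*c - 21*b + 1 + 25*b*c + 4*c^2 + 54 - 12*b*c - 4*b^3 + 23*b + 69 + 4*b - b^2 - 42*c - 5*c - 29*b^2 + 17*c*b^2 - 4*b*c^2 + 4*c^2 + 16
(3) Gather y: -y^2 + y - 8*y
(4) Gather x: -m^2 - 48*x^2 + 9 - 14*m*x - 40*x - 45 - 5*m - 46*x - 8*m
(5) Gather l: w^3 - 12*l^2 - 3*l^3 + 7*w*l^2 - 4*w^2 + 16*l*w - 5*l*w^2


(1) = -t^2 - t + 2
(2) = -4*b^3 + b^2*(17*c - 30) + b*(-4*c^2 + 13*c + 6) + 8*c^2 - 94*c + 140
(3) = -y^2 - 7*y
(4) = -m^2 - 13*m - 48*x^2 + x*(-14*m - 86) - 36
(5) = -3*l^3 + l^2*(7*w - 12) + l*(-5*w^2 + 16*w) + w^3 - 4*w^2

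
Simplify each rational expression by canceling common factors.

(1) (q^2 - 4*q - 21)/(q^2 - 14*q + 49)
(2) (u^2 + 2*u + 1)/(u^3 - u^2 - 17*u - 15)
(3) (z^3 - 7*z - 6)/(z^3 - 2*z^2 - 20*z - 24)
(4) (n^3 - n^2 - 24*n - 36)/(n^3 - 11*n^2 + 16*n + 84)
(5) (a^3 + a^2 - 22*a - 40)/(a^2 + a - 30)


(1) = (q + 3)/(q - 7)
(2) = (u + 1)/(u^2 - 2*u - 15)
(3) = (z^2 - 2*z - 3)/(z^2 - 4*z - 12)
(4) = (n + 3)/(n - 7)
(5) = (a^2 + 6*a + 8)/(a + 6)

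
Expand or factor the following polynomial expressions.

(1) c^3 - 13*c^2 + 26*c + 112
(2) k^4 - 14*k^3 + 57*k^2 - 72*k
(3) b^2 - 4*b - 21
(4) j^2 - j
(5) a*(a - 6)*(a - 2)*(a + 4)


(1) = (c - 8)*(c - 7)*(c + 2)
(2) = k*(k - 8)*(k - 3)^2
(3) = (b - 7)*(b + 3)
(4) = j*(j - 1)
(5) = a^4 - 4*a^3 - 20*a^2 + 48*a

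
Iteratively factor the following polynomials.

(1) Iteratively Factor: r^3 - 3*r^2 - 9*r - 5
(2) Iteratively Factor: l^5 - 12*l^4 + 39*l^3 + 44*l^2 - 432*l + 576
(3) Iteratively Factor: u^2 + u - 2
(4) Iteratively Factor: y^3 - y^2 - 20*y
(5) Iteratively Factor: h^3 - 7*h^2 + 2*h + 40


(1) = (r + 1)*(r^2 - 4*r - 5) = (r - 5)*(r + 1)*(r + 1)
(2) = (l - 4)*(l^4 - 8*l^3 + 7*l^2 + 72*l - 144) = (l - 4)^2*(l^3 - 4*l^2 - 9*l + 36) = (l - 4)^2*(l + 3)*(l^2 - 7*l + 12) = (l - 4)^2*(l - 3)*(l + 3)*(l - 4)
(3) = (u + 2)*(u - 1)
(4) = (y)*(y^2 - y - 20) = y*(y + 4)*(y - 5)
(5) = (h - 5)*(h^2 - 2*h - 8) = (h - 5)*(h - 4)*(h + 2)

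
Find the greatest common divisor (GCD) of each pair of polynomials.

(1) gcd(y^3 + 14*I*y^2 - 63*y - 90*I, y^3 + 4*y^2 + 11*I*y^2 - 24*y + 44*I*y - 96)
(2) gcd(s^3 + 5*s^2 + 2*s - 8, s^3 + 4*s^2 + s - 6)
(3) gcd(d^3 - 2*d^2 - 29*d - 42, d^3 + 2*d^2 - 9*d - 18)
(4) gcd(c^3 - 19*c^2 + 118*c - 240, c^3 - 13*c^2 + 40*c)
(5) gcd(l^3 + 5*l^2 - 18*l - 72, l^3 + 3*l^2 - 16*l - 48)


(1) = y + 3*I
(2) = s^2 + s - 2
(3) = d^2 + 5*d + 6
(4) = gcd((c - 8)*(c - 6)*(c - 5), c*(c - 8)*(c - 5)) = c^2 - 13*c + 40
(5) = gcd((l - 4)*(l + 3)*(l + 6), (l - 4)*(l + 3)*(l + 4)) = l^2 - l - 12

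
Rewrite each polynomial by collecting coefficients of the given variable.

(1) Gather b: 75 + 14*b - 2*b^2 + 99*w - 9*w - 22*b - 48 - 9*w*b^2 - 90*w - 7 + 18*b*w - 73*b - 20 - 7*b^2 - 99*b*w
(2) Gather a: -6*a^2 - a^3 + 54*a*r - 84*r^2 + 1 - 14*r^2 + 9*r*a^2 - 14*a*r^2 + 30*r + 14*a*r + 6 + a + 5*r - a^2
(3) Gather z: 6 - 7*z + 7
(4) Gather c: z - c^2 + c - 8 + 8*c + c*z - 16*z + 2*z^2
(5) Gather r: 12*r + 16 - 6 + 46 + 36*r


(1) = b^2*(-9*w - 9) + b*(-81*w - 81)
(2) = -a^3 + a^2*(9*r - 7) + a*(-14*r^2 + 68*r + 1) - 98*r^2 + 35*r + 7
(3) = 13 - 7*z
(4) = -c^2 + c*(z + 9) + 2*z^2 - 15*z - 8
(5) = 48*r + 56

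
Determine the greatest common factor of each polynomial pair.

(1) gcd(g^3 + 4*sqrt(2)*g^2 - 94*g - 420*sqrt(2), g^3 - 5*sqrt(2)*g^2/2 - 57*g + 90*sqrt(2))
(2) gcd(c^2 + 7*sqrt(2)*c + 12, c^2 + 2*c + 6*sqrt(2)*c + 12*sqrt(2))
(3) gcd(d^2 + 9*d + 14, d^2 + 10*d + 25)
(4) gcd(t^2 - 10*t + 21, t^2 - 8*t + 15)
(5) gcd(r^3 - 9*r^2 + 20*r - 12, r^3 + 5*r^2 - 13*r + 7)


(1) = g + 5*sqrt(2)
(2) = c + 6*sqrt(2)
(3) = gcd((d + 2)*(d + 7), (d + 5)^2) = 1
(4) = gcd((t - 7)*(t - 3), (t - 5)*(t - 3)) = t - 3
(5) = r - 1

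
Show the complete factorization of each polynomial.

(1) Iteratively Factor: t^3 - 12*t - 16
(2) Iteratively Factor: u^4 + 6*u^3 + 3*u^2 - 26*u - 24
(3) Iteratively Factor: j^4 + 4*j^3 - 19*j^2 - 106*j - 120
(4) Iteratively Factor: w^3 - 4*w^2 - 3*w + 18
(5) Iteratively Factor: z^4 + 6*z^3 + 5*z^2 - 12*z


(1) = (t - 4)*(t^2 + 4*t + 4) = (t - 4)*(t + 2)*(t + 2)
(2) = (u + 1)*(u^3 + 5*u^2 - 2*u - 24) = (u + 1)*(u + 3)*(u^2 + 2*u - 8) = (u + 1)*(u + 3)*(u + 4)*(u - 2)
(3) = (j + 3)*(j^3 + j^2 - 22*j - 40) = (j + 3)*(j + 4)*(j^2 - 3*j - 10) = (j + 2)*(j + 3)*(j + 4)*(j - 5)
(4) = (w - 3)*(w^2 - w - 6) = (w - 3)*(w + 2)*(w - 3)
(5) = (z)*(z^3 + 6*z^2 + 5*z - 12) = z*(z + 3)*(z^2 + 3*z - 4) = z*(z + 3)*(z + 4)*(z - 1)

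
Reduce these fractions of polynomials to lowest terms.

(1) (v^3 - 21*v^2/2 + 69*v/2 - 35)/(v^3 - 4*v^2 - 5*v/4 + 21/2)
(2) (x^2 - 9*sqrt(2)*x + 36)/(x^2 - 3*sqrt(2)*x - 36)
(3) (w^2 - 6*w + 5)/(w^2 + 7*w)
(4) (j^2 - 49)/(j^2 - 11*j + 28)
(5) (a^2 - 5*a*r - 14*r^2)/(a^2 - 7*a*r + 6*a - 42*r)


(1) = (2*v - 10)/(2*v + 3)
(2) = (x - 3*sqrt(2))/(x + 3*sqrt(2))
(3) = (w^2 - 6*w + 5)/(w^2 + 7*w)
(4) = (j + 7)/(j - 4)
(5) = (a + 2*r)/(a + 6)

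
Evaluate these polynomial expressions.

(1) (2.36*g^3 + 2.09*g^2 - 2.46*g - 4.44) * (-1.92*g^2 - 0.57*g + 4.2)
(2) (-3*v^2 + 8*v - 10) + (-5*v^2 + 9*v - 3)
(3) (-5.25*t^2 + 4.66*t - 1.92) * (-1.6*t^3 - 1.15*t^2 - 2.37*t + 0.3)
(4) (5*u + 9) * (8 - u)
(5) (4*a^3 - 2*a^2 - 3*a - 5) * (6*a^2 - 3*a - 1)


(1) = -4.5312*g^5 - 5.358*g^4 + 13.4439*g^3 + 18.705*g^2 - 7.8012*g - 18.648
(2) = -8*v^2 + 17*v - 13
(3) = 8.4*t^5 - 1.4185*t^4 + 10.1555*t^3 - 10.4112*t^2 + 5.9484*t - 0.576
(4) = -5*u^2 + 31*u + 72
(5) = 24*a^5 - 24*a^4 - 16*a^3 - 19*a^2 + 18*a + 5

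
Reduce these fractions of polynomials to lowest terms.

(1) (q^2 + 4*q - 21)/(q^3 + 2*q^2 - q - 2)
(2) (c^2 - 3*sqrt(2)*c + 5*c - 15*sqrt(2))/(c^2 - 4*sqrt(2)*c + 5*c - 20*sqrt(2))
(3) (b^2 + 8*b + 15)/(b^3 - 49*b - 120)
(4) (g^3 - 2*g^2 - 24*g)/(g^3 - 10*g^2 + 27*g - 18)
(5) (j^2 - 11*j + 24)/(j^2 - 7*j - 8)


(1) = (q^2 + 4*q - 21)/(q^3 + 2*q^2 - q - 2)
(2) = (c - 3*sqrt(2))/(c - 4*sqrt(2))
(3) = 1/(b - 8)
(4) = (g^2 + 4*g)/(g^2 - 4*g + 3)
(5) = (j - 3)/(j + 1)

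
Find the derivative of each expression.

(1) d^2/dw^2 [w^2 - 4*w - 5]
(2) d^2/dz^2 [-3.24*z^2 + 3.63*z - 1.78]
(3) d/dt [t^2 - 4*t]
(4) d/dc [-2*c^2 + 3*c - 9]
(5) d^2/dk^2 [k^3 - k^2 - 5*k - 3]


(1) = 2
(2) = -6.48000000000000
(3) = 2*t - 4
(4) = 3 - 4*c
(5) = 6*k - 2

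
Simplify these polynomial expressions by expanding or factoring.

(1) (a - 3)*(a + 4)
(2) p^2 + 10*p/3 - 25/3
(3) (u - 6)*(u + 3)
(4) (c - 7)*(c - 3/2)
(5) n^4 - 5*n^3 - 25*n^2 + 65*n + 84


(1) = a^2 + a - 12
(2) = (p - 5/3)*(p + 5)
(3) = u^2 - 3*u - 18
(4) = c^2 - 17*c/2 + 21/2
(5) = (n - 7)*(n - 3)*(n + 1)*(n + 4)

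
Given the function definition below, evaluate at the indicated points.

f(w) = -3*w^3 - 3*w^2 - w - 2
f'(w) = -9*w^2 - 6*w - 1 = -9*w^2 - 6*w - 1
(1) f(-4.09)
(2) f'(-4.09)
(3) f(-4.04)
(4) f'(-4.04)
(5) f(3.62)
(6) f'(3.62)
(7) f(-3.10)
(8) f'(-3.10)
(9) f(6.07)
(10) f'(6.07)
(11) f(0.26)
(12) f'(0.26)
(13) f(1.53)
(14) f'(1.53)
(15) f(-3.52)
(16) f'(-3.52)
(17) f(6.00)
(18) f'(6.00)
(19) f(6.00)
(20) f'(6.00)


(1) = 157.16
(2) = -127.01
(3) = 150.89
(4) = -123.65
(5) = -187.25
(6) = -140.66
(7) = 61.64
(8) = -68.89
(9) = -789.55
(10) = -369.02
(11) = -2.52
(12) = -3.17
(13) = -21.30
(14) = -31.25
(15) = 95.19
(16) = -91.39
(17) = -764.00
(18) = -361.00
(19) = -764.00
(20) = -361.00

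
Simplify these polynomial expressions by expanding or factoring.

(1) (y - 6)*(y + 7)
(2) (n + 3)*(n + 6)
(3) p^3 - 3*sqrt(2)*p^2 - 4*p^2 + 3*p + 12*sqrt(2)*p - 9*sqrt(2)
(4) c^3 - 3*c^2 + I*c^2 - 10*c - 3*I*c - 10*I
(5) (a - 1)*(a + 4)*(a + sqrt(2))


(1) = y^2 + y - 42
(2) = n^2 + 9*n + 18
(3) = (p - 3)*(p - 1)*(p - 3*sqrt(2))
(4) = (c - 5)*(c + 2)*(c + I)
(5) = a^3 + sqrt(2)*a^2 + 3*a^2 - 4*a + 3*sqrt(2)*a - 4*sqrt(2)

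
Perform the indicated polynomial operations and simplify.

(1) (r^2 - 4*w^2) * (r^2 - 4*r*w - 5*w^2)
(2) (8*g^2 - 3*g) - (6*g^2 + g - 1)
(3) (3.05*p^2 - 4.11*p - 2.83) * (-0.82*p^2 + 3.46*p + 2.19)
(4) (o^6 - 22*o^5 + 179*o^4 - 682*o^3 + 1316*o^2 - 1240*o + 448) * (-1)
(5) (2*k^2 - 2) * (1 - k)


(1) = r^4 - 4*r^3*w - 9*r^2*w^2 + 16*r*w^3 + 20*w^4
(2) = 2*g^2 - 4*g + 1
(3) = -2.501*p^4 + 13.9232*p^3 - 5.2205*p^2 - 18.7927*p - 6.1977
(4) = -o^6 + 22*o^5 - 179*o^4 + 682*o^3 - 1316*o^2 + 1240*o - 448
(5) = -2*k^3 + 2*k^2 + 2*k - 2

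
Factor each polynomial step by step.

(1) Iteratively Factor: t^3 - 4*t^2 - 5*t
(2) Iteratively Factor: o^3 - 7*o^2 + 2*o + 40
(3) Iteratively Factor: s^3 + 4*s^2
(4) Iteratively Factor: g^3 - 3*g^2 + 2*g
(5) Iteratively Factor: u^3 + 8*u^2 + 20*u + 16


(1) = (t - 5)*(t^2 + t) = (t - 5)*(t + 1)*(t)
(2) = (o - 4)*(o^2 - 3*o - 10) = (o - 4)*(o + 2)*(o - 5)
(3) = (s)*(s^2 + 4*s) = s^2*(s + 4)
(4) = (g)*(g^2 - 3*g + 2) = g*(g - 1)*(g - 2)
(5) = (u + 2)*(u^2 + 6*u + 8) = (u + 2)*(u + 4)*(u + 2)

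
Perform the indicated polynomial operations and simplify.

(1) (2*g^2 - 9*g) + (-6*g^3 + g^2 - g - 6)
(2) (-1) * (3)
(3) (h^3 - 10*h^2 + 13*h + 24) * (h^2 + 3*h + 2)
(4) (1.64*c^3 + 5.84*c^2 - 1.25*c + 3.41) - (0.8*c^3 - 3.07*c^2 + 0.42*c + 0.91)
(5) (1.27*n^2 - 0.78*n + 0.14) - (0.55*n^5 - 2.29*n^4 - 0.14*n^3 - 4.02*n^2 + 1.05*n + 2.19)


(1) = -6*g^3 + 3*g^2 - 10*g - 6
(2) = -3
(3) = h^5 - 7*h^4 - 15*h^3 + 43*h^2 + 98*h + 48
(4) = 0.84*c^3 + 8.91*c^2 - 1.67*c + 2.5
(5) = -0.55*n^5 + 2.29*n^4 + 0.14*n^3 + 5.29*n^2 - 1.83*n - 2.05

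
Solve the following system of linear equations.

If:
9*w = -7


Then:
w = -7/9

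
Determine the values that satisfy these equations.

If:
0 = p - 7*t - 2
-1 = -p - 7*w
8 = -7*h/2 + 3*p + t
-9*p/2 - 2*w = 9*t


Then:
h = -684/343
p = 32/77
t = -122/539
w = 45/539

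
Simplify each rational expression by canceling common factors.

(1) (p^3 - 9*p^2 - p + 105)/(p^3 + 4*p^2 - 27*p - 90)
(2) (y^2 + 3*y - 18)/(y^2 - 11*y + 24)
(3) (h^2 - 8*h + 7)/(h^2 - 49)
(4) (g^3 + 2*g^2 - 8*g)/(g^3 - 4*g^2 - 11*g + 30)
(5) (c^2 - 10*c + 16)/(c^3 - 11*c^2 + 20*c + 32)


(1) = (p - 7)/(p + 6)
(2) = (y + 6)/(y - 8)
(3) = (h - 1)/(h + 7)
(4) = (g^2 + 4*g)/(g^2 - 2*g - 15)
(5) = (c - 2)/(c^2 - 3*c - 4)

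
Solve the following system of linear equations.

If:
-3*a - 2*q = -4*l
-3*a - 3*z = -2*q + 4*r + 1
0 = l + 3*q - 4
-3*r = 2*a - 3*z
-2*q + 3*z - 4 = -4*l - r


Then:
a = 160/93
l = 52/31
q = 24/31
r = -107/93
z = -1/279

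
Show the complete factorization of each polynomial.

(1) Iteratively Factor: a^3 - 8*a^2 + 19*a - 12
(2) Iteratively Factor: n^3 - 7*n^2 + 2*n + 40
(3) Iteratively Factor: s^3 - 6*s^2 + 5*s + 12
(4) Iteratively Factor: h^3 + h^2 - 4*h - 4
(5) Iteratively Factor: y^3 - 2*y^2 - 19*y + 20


(1) = (a - 3)*(a^2 - 5*a + 4) = (a - 3)*(a - 1)*(a - 4)
(2) = (n + 2)*(n^2 - 9*n + 20) = (n - 4)*(n + 2)*(n - 5)
(3) = (s - 4)*(s^2 - 2*s - 3) = (s - 4)*(s + 1)*(s - 3)
(4) = (h - 2)*(h^2 + 3*h + 2) = (h - 2)*(h + 2)*(h + 1)
(5) = (y - 1)*(y^2 - y - 20) = (y - 5)*(y - 1)*(y + 4)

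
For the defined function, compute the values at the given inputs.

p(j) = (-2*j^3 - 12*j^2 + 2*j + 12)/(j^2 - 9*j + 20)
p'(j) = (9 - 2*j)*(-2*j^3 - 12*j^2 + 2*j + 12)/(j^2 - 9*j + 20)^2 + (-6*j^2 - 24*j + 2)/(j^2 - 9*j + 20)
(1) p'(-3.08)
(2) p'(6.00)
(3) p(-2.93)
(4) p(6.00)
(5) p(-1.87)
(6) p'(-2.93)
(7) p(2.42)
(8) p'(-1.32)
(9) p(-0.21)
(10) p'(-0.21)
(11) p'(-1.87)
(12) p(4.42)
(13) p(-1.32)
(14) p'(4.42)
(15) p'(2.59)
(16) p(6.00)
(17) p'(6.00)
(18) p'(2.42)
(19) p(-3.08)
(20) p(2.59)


(1) = 0.10
(2) = 451.00
(3) = -0.85
(4) = -420.00
(5) = -0.51
(6) = 0.15
(7) = -20.06
(8) = 0.62
(9) = 0.50
(10) = 0.53
(11) = 0.48
(12) = 1585.79
(13) = -0.21
(14) = -133.12
(15) = -61.99
(16) = -420.00
(17) = 451.00
(18) = -42.85
(19) = -0.87
(20) = -28.86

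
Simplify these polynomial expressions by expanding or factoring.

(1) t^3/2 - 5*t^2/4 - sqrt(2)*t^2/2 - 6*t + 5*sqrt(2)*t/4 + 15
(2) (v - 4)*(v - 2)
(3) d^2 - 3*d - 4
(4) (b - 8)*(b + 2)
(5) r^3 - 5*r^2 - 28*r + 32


(1) = (t/2 + sqrt(2))*(t - 5/2)*(t - 3*sqrt(2))
(2) = v^2 - 6*v + 8
(3) = (d - 4)*(d + 1)
(4) = b^2 - 6*b - 16
(5) = (r - 8)*(r - 1)*(r + 4)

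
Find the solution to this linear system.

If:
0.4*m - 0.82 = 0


Then:
m = 2.05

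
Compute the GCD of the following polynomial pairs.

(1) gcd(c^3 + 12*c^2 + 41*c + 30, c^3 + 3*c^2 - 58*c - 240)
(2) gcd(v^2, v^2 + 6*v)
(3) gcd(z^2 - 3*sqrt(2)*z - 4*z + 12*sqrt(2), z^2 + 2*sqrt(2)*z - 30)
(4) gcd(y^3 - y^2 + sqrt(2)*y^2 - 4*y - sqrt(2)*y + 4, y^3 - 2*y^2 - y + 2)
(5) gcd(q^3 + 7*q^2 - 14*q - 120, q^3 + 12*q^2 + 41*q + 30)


(1) = gcd((c + 1)*(c + 5)*(c + 6), (c - 8)*(c + 5)*(c + 6)) = c^2 + 11*c + 30
(2) = v
(3) = gcd((z - 4)*(z - 3*sqrt(2)), (z - 3*sqrt(2))*(z + 5*sqrt(2))) = z - 3*sqrt(2)
(4) = y - 1
(5) = gcd((q - 4)*(q + 5)*(q + 6), (q + 1)*(q + 5)*(q + 6)) = q^2 + 11*q + 30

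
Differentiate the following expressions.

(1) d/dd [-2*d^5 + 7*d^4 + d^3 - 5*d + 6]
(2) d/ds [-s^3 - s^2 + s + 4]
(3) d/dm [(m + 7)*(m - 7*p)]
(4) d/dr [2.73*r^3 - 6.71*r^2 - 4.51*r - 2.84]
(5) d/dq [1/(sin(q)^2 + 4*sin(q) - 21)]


(1) = -10*d^4 + 28*d^3 + 3*d^2 - 5
(2) = -3*s^2 - 2*s + 1
(3) = 2*m - 7*p + 7
(4) = 8.19*r^2 - 13.42*r - 4.51
(5) = -2*(sin(q) + 2)*cos(q)/(sin(q)^2 + 4*sin(q) - 21)^2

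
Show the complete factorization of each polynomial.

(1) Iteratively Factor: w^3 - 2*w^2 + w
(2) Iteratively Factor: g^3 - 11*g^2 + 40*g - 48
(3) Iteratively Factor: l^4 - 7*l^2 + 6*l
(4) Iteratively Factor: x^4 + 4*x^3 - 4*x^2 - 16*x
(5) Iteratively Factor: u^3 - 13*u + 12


(1) = (w)*(w^2 - 2*w + 1) = w*(w - 1)*(w - 1)
(2) = (g - 3)*(g^2 - 8*g + 16) = (g - 4)*(g - 3)*(g - 4)
(3) = (l - 1)*(l^3 + l^2 - 6*l) = (l - 2)*(l - 1)*(l^2 + 3*l) = l*(l - 2)*(l - 1)*(l + 3)
(4) = (x + 2)*(x^3 + 2*x^2 - 8*x) = x*(x + 2)*(x^2 + 2*x - 8) = x*(x + 2)*(x + 4)*(x - 2)
(5) = (u - 1)*(u^2 + u - 12) = (u - 3)*(u - 1)*(u + 4)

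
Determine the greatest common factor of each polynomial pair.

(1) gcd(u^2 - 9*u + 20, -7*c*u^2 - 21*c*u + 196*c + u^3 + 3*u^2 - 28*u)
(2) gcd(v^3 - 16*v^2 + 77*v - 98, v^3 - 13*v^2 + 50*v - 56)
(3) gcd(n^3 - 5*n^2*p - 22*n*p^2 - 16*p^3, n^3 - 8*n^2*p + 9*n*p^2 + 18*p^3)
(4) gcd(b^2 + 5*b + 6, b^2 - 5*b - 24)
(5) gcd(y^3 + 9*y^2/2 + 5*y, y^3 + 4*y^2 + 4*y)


(1) = u - 4
(2) = gcd((v - 7)^2*(v - 2), (v - 7)*(v - 4)*(v - 2)) = v^2 - 9*v + 14
(3) = n + p
(4) = gcd((b + 2)*(b + 3), (b - 8)*(b + 3)) = b + 3
(5) = gcd(y*(y + 2)*(y + 5/2), y*(y + 2)^2) = y^2 + 2*y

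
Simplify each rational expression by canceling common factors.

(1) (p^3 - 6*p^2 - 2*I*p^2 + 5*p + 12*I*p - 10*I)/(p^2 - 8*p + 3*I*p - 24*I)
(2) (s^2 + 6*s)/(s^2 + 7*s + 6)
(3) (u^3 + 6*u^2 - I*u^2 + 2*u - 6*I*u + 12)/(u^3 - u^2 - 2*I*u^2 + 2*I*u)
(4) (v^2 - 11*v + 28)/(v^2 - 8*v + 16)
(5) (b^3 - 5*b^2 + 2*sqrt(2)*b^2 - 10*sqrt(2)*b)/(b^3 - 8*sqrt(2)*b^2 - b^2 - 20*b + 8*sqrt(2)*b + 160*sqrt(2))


(1) = (p^3 + p^2*(-6 - 2*I) + p*(5 + 12*I) - 10*I)/(p^2 + p*(-8 + 3*I) - 24*I)
(2) = s/(s + 1)
(3) = (u^2 + u*(6 + I) + 6*I)/(u^2 - u)
(4) = (v - 7)/(v - 4)
(5) = (b^2 + 2*sqrt(2)*b)/(b^2 + b*(4 - 8*sqrt(2)) - 32*sqrt(2))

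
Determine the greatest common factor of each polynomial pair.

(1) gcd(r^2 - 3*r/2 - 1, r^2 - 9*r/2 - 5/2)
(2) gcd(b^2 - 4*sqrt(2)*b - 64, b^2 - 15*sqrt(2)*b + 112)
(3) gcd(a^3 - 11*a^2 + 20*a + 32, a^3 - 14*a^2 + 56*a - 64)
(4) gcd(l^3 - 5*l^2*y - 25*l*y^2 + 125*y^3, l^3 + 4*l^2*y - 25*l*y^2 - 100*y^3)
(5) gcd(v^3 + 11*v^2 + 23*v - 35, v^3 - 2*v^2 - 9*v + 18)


(1) = r + 1/2
(2) = gcd((b - 8*sqrt(2))*(b + 4*sqrt(2)), (b - 8*sqrt(2))*(b - 7*sqrt(2))) = b - 8*sqrt(2)
(3) = gcd((a - 8)*(a - 4)*(a + 1), (a - 8)*(a - 4)*(a - 2)) = a^2 - 12*a + 32
(4) = -l^2 + 25*y^2
(5) = gcd((v - 1)*(v + 5)*(v + 7), (v - 3)*(v - 2)*(v + 3)) = 1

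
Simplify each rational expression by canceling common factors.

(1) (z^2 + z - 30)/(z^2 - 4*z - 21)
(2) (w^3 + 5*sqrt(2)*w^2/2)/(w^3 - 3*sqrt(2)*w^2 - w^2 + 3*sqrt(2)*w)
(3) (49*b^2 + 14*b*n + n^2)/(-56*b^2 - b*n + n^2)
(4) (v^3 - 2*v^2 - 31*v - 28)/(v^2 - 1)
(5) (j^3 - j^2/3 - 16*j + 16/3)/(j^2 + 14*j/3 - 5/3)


(1) = (z^2 + z - 30)/(z^2 - 4*z - 21)
(2) = (2*w^2 + 5*sqrt(2)*w)/(2*w^2 + w*(-6*sqrt(2) - 2) + 6*sqrt(2))
(3) = (-7*b - n)/(8*b - n)
(4) = (v^2 - 3*v - 28)/(v - 1)
(5) = (j^2 - 16)/(j + 5)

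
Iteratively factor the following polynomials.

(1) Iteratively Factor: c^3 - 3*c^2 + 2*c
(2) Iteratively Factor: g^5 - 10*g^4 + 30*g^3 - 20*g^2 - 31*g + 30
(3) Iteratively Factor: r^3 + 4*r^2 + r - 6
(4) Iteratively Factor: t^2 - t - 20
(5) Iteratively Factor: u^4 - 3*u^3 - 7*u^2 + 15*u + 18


(1) = (c - 1)*(c^2 - 2*c) = c*(c - 1)*(c - 2)
(2) = (g - 1)*(g^4 - 9*g^3 + 21*g^2 + g - 30) = (g - 5)*(g - 1)*(g^3 - 4*g^2 + g + 6) = (g - 5)*(g - 3)*(g - 1)*(g^2 - g - 2) = (g - 5)*(g - 3)*(g - 1)*(g + 1)*(g - 2)
(3) = (r + 3)*(r^2 + r - 2) = (r - 1)*(r + 3)*(r + 2)
(4) = (t - 5)*(t + 4)
(5) = (u - 3)*(u^3 - 7*u - 6) = (u - 3)^2*(u^2 + 3*u + 2) = (u - 3)^2*(u + 2)*(u + 1)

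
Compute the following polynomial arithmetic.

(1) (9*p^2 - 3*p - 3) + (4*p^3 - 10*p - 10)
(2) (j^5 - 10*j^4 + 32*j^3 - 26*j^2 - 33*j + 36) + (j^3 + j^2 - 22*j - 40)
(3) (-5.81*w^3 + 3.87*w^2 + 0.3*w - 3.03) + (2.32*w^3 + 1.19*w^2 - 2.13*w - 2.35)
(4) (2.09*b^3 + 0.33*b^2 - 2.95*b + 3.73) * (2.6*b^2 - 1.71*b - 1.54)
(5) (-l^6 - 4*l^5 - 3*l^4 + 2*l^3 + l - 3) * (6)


(1) = 4*p^3 + 9*p^2 - 13*p - 13
(2) = j^5 - 10*j^4 + 33*j^3 - 25*j^2 - 55*j - 4
(3) = -3.49*w^3 + 5.06*w^2 - 1.83*w - 5.38
(4) = 5.434*b^5 - 2.7159*b^4 - 11.4529*b^3 + 14.2343*b^2 - 1.8353*b - 5.7442
(5) = -6*l^6 - 24*l^5 - 18*l^4 + 12*l^3 + 6*l - 18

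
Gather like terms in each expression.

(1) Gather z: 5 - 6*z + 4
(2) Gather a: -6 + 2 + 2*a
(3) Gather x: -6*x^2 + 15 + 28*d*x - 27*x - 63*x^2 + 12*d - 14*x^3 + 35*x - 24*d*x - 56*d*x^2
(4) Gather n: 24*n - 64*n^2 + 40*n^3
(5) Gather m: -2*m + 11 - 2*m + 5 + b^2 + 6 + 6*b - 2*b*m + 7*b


(1) = 9 - 6*z
(2) = 2*a - 4
(3) = 12*d - 14*x^3 + x^2*(-56*d - 69) + x*(4*d + 8) + 15
(4) = 40*n^3 - 64*n^2 + 24*n
(5) = b^2 + 13*b + m*(-2*b - 4) + 22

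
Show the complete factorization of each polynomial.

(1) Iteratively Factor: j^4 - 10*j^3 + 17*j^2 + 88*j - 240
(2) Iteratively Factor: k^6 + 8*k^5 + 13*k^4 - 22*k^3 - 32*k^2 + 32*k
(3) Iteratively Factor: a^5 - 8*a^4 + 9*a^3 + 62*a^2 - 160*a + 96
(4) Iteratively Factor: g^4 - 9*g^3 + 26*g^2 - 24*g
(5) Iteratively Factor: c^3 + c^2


(1) = (j - 4)*(j^3 - 6*j^2 - 7*j + 60) = (j - 4)*(j + 3)*(j^2 - 9*j + 20) = (j - 4)^2*(j + 3)*(j - 5)
(2) = (k + 4)*(k^5 + 4*k^4 - 3*k^3 - 10*k^2 + 8*k) = (k + 2)*(k + 4)*(k^4 + 2*k^3 - 7*k^2 + 4*k) = (k + 2)*(k + 4)^2*(k^3 - 2*k^2 + k) = (k - 1)*(k + 2)*(k + 4)^2*(k^2 - k) = k*(k - 1)*(k + 2)*(k + 4)^2*(k - 1)
(3) = (a - 4)*(a^4 - 4*a^3 - 7*a^2 + 34*a - 24) = (a - 4)^2*(a^3 - 7*a + 6) = (a - 4)^2*(a + 3)*(a^2 - 3*a + 2) = (a - 4)^2*(a - 2)*(a + 3)*(a - 1)
(4) = (g - 3)*(g^3 - 6*g^2 + 8*g) = (g - 3)*(g - 2)*(g^2 - 4*g) = g*(g - 3)*(g - 2)*(g - 4)
(5) = (c)*(c^2 + c) = c*(c + 1)*(c)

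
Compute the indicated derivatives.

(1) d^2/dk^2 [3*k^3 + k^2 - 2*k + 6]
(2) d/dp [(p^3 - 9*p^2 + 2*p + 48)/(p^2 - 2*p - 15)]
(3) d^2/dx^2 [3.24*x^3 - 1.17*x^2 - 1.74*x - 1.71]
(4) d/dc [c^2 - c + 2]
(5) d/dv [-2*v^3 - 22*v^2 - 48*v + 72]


(1) = 18*k + 2
(2) = (p^4 - 4*p^3 - 29*p^2 + 174*p + 66)/(p^4 - 4*p^3 - 26*p^2 + 60*p + 225)
(3) = 19.44*x - 2.34
(4) = 2*c - 1
(5) = -6*v^2 - 44*v - 48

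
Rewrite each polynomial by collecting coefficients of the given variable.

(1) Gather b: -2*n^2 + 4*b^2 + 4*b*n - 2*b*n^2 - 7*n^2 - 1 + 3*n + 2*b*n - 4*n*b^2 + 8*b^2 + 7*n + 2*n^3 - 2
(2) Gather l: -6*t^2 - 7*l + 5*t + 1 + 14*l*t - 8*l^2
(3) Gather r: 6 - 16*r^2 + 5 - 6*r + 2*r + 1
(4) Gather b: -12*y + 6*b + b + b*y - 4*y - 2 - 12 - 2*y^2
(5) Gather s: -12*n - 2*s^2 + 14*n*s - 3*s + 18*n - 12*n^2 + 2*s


(1) = b^2*(12 - 4*n) + b*(-2*n^2 + 6*n) + 2*n^3 - 9*n^2 + 10*n - 3
(2) = -8*l^2 + l*(14*t - 7) - 6*t^2 + 5*t + 1
(3) = -16*r^2 - 4*r + 12
(4) = b*(y + 7) - 2*y^2 - 16*y - 14
(5) = -12*n^2 + 6*n - 2*s^2 + s*(14*n - 1)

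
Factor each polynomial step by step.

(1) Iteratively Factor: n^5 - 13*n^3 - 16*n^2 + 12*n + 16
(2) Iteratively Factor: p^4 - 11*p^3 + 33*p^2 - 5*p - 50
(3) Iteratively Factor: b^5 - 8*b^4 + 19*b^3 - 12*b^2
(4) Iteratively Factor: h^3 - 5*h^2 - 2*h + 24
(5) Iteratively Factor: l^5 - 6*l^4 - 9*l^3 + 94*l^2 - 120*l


(1) = (n - 4)*(n^4 + 4*n^3 + 3*n^2 - 4*n - 4) = (n - 4)*(n + 1)*(n^3 + 3*n^2 - 4) = (n - 4)*(n + 1)*(n + 2)*(n^2 + n - 2) = (n - 4)*(n - 1)*(n + 1)*(n + 2)*(n + 2)
(2) = (p - 5)*(p^3 - 6*p^2 + 3*p + 10) = (p - 5)*(p + 1)*(p^2 - 7*p + 10) = (p - 5)*(p - 2)*(p + 1)*(p - 5)
(3) = (b - 4)*(b^4 - 4*b^3 + 3*b^2) = b*(b - 4)*(b^3 - 4*b^2 + 3*b) = b*(b - 4)*(b - 3)*(b^2 - b) = b^2*(b - 4)*(b - 3)*(b - 1)
(4) = (h - 4)*(h^2 - h - 6) = (h - 4)*(h - 3)*(h + 2)
(5) = (l + 4)*(l^4 - 10*l^3 + 31*l^2 - 30*l) = l*(l + 4)*(l^3 - 10*l^2 + 31*l - 30) = l*(l - 3)*(l + 4)*(l^2 - 7*l + 10) = l*(l - 5)*(l - 3)*(l + 4)*(l - 2)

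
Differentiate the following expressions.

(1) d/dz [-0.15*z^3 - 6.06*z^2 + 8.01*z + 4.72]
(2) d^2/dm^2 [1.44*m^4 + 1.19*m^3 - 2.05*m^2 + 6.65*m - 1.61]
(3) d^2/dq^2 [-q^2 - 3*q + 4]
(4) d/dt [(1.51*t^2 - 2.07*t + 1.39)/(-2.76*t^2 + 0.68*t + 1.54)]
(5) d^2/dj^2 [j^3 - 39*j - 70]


(1) = -0.45*z^2 - 12.12*z + 8.01
(2) = 17.28*m^2 + 7.14*m - 4.1
(3) = -2
(4) = (-4.6864*t^2 + 12.3236*t - 4.133)/(7.6176*t^4 - 3.7536*t^3 - 8.0384*t^2 + 2.0944*t + 2.3716)
(5) = 6*j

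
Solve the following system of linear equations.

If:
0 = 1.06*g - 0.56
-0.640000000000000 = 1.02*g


Then:
No Solution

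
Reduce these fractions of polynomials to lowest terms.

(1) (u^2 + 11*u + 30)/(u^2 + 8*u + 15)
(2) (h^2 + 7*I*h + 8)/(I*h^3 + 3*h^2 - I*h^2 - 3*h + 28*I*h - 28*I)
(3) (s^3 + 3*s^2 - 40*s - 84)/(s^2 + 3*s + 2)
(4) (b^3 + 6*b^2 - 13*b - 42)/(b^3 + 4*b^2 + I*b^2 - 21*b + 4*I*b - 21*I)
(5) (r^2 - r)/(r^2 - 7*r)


(1) = (u + 6)/(u + 3)
(2) = (-I*h^2 + 7*h - 8*I)/(h^3 + h^2*(-1 - 3*I) + h*(28 + 3*I) - 28)
(3) = (s^2 + s - 42)/(s + 1)
(4) = (b + 2)/(b + I)
(5) = (r - 1)/(r - 7)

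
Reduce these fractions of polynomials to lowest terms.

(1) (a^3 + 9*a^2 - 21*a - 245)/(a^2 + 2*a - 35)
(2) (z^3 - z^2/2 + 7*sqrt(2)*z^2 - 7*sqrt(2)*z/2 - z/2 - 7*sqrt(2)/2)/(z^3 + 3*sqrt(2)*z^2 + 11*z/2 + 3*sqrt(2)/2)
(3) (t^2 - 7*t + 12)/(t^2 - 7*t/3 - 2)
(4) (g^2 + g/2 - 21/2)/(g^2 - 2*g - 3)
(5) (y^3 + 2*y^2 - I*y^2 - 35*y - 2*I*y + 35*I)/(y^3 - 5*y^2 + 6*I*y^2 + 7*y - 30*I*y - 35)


(1) = a + 7
(2) = (4*z^3 + z^2*(-2 + 28*sqrt(2)) + z*(-14*sqrt(2) - 2) - 14*sqrt(2))/(4*z^3 + 12*sqrt(2)*z^2 + 22*z + 6*sqrt(2))
(3) = (3*t - 12)/(3*t + 2)
(4) = (2*g + 7)/(2*g + 2)
(5) = (y + 7)/(y + 7*I)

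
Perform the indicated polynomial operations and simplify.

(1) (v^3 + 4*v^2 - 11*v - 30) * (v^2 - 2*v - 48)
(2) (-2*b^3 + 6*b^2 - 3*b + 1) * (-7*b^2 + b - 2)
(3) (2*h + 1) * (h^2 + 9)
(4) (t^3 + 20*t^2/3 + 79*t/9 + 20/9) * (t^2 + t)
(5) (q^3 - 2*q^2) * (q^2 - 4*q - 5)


(1) = v^5 + 2*v^4 - 67*v^3 - 200*v^2 + 588*v + 1440
(2) = 14*b^5 - 44*b^4 + 31*b^3 - 22*b^2 + 7*b - 2
(3) = 2*h^3 + h^2 + 18*h + 9
(4) = t^5 + 23*t^4/3 + 139*t^3/9 + 11*t^2 + 20*t/9
(5) = q^5 - 6*q^4 + 3*q^3 + 10*q^2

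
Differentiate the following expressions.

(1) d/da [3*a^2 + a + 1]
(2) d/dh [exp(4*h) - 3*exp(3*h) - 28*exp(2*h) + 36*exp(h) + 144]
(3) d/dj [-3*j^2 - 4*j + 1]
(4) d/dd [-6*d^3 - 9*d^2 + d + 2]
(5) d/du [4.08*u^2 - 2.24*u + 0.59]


(1) = 6*a + 1
(2) = (4*exp(3*h) - 9*exp(2*h) - 56*exp(h) + 36)*exp(h)
(3) = -6*j - 4
(4) = -18*d^2 - 18*d + 1
(5) = 8.16*u - 2.24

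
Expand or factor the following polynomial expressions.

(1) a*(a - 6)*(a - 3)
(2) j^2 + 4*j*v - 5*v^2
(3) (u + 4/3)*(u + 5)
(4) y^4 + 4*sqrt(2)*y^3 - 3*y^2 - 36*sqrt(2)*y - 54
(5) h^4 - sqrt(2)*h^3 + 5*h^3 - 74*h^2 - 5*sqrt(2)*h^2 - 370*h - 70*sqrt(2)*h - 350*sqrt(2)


(1) = a^3 - 9*a^2 + 18*a
(2) = (j - v)*(j + 5*v)
(3) = u^2 + 19*u/3 + 20/3
(4) = (y - 3)*(y + 3)*(y + sqrt(2))*(y + 3*sqrt(2))
(5) = (h + 5)*(h - 7*sqrt(2))*(h + sqrt(2))*(h + 5*sqrt(2))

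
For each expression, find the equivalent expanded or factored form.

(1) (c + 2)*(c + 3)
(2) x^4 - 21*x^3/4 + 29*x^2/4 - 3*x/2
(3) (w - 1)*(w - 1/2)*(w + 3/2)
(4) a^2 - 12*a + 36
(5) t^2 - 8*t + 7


(1) = c^2 + 5*c + 6
(2) = x*(x - 3)*(x - 2)*(x - 1/4)
(3) = w^3 - 7*w/4 + 3/4
(4) = (a - 6)^2
(5) = (t - 7)*(t - 1)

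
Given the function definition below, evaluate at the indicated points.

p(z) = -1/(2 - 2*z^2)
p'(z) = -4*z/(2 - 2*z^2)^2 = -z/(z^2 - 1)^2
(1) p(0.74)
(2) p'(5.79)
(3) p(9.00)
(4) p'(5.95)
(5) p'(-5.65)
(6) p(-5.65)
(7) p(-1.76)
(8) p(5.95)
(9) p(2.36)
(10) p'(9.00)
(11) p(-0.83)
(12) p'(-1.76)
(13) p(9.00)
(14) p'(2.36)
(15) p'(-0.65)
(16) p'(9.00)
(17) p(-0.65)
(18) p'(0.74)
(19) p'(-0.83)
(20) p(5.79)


(1) = -1.11
(2) = -0.01
(3) = 0.01
(4) = -0.01
(5) = 0.01
(6) = 0.02
(7) = 0.24
(8) = 0.01
(9) = 0.11
(10) = -0.00
(11) = -1.61
(12) = 0.40
(13) = 0.01
(14) = -0.11
(15) = 1.95
(16) = -0.00
(17) = -0.87
(18) = -3.62
(19) = 8.58
(20) = 0.02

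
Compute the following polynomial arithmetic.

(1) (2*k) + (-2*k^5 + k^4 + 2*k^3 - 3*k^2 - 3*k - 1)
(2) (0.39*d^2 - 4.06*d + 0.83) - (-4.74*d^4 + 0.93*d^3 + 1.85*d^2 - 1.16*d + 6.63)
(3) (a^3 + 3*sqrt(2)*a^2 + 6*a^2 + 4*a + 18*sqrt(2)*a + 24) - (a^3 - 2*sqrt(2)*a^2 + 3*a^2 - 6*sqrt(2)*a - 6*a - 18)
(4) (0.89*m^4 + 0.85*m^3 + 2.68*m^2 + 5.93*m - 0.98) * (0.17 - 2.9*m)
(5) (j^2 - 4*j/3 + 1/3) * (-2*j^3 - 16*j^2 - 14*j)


(1) = -2*k^5 + k^4 + 2*k^3 - 3*k^2 - k - 1
(2) = 4.74*d^4 - 0.93*d^3 - 1.46*d^2 - 2.9*d - 5.8
(3) = 3*a^2 + 5*sqrt(2)*a^2 + 10*a + 24*sqrt(2)*a + 42
(4) = -2.581*m^5 - 2.3137*m^4 - 7.6275*m^3 - 16.7414*m^2 + 3.8501*m - 0.1666
(5) = -2*j^5 - 40*j^4/3 + 20*j^3/3 + 40*j^2/3 - 14*j/3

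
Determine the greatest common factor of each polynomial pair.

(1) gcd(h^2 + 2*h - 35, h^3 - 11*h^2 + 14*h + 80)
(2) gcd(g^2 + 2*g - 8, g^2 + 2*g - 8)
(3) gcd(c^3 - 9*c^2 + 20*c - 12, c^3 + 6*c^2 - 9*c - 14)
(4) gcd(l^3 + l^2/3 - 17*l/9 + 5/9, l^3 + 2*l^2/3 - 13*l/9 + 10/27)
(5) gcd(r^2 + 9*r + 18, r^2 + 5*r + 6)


(1) = gcd((h - 5)*(h + 7), (h - 8)*(h - 5)*(h + 2)) = h - 5
(2) = gcd((g - 2)*(g + 4), (g - 2)*(g + 4)) = g^2 + 2*g - 8
(3) = gcd((c - 6)*(c - 2)*(c - 1), (c - 2)*(c + 1)*(c + 7)) = c - 2
(4) = gcd((l - 1)*(l - 1/3)*(l + 5/3), (l - 2/3)*(l - 1/3)*(l + 5/3)) = l^2 + 4*l/3 - 5/9
(5) = r + 3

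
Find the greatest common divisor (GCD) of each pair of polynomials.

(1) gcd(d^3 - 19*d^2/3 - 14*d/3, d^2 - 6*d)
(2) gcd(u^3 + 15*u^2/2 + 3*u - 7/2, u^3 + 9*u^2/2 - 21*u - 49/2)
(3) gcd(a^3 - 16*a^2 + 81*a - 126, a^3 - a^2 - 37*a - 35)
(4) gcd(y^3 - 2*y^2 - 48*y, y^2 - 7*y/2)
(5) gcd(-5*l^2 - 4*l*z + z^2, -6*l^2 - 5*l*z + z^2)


(1) = d
(2) = gcd((u - 1/2)*(u + 1)*(u + 7), (u - 7/2)*(u + 1)*(u + 7)) = u^2 + 8*u + 7
(3) = a - 7
(4) = gcd(y*(y - 8)*(y + 6), y*(y - 7/2)) = y
(5) = gcd((-5*l + z)*(l + z), (-6*l + z)*(l + z)) = l + z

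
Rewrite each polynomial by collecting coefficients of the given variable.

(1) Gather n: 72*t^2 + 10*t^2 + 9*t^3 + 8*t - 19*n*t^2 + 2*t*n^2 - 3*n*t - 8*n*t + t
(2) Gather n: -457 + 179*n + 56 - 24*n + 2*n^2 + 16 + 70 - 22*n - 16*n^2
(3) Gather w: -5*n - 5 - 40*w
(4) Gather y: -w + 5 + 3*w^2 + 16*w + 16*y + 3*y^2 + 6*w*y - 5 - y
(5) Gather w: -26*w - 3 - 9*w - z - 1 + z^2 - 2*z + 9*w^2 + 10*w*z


(1) = 2*n^2*t + n*(-19*t^2 - 11*t) + 9*t^3 + 82*t^2 + 9*t
(2) = -14*n^2 + 133*n - 315
(3) = -5*n - 40*w - 5
(4) = 3*w^2 + 15*w + 3*y^2 + y*(6*w + 15)
(5) = 9*w^2 + w*(10*z - 35) + z^2 - 3*z - 4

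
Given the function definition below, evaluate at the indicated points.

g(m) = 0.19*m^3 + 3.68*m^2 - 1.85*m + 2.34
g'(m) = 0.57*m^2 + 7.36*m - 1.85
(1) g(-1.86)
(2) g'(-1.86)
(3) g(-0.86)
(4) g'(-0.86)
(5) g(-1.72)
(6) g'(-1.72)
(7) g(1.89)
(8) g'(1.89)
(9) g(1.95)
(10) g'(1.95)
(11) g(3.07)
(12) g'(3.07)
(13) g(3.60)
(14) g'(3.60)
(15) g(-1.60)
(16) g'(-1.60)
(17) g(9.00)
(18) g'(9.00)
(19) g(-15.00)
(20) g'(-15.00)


(1) = 17.29
(2) = -13.57
(3) = 6.53
(4) = -7.76
(5) = 15.44
(6) = -12.82
(7) = 13.27
(8) = 14.10
(9) = 14.13
(10) = 14.67
(11) = 36.84
(12) = 26.12
(13) = 52.24
(14) = 32.03
(15) = 13.94
(16) = -12.17
(17) = 422.28
(18) = 110.56
(19) = 216.84
(20) = 16.00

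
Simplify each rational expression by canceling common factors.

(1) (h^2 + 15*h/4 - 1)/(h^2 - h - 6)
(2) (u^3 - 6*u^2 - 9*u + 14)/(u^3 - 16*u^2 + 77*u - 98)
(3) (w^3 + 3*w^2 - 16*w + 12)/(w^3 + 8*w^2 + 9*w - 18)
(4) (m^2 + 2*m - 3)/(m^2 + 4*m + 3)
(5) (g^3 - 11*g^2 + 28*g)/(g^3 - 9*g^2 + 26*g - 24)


(1) = (4*h^2 + 15*h - 4)/(4*h^2 - 4*h - 24)
(2) = (u^2 + u - 2)/(u^2 - 9*u + 14)
(3) = (w - 2)/(w + 3)
(4) = (m - 1)/(m + 1)
(5) = (g^2 - 7*g)/(g^2 - 5*g + 6)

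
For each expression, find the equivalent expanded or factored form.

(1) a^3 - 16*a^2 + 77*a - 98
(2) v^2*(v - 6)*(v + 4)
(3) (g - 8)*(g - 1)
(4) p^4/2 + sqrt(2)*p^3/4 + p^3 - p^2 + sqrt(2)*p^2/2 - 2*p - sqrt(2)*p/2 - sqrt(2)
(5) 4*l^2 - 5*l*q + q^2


(1) = (a - 7)^2*(a - 2)
(2) = v^4 - 2*v^3 - 24*v^2
(3) = g^2 - 9*g + 8
(4) = (p - sqrt(2))*(p + sqrt(2))*(sqrt(2)*p/2 + 1/2)*(sqrt(2)*p/2 + sqrt(2))
(5) = (-4*l + q)*(-l + q)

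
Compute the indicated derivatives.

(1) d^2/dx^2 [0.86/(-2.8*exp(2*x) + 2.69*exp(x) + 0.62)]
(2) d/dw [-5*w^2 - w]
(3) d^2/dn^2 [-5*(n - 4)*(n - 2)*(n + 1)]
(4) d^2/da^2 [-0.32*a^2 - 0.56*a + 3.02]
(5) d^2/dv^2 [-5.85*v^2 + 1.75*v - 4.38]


(1) = (0.86*(5.6*exp(x) - 2.69)*(11.2*exp(x) - 5.38)*exp(x) + (9.632*exp(x) - 2.3134)*(-2.8*exp(2*x) + 2.69*exp(x) + 0.62))*exp(x)/(-2.8*exp(2*x) + 2.69*exp(x) + 0.62)^3
(2) = -10*w - 1
(3) = 50 - 30*n
(4) = -0.640000000000000
(5) = -11.7000000000000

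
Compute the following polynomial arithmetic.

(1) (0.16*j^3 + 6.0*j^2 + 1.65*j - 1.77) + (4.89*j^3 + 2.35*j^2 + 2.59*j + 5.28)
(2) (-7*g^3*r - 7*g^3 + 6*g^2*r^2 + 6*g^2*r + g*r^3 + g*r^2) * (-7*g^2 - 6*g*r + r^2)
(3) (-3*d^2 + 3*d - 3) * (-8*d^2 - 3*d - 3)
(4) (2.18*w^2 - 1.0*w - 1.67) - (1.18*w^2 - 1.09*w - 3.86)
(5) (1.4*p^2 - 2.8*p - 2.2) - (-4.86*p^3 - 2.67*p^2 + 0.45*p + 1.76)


(1) = 5.05*j^3 + 8.35*j^2 + 4.24*j + 3.51
(2) = 49*g^5*r + 49*g^5 - 50*g^3*r^3 - 50*g^3*r^2 + g*r^5 + g*r^4
(3) = 24*d^4 - 15*d^3 + 24*d^2 + 9
(4) = 1.0*w^2 + 0.09*w + 2.19
(5) = 4.86*p^3 + 4.07*p^2 - 3.25*p - 3.96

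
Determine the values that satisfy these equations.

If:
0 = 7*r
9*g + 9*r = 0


Then:
g = 0
r = 0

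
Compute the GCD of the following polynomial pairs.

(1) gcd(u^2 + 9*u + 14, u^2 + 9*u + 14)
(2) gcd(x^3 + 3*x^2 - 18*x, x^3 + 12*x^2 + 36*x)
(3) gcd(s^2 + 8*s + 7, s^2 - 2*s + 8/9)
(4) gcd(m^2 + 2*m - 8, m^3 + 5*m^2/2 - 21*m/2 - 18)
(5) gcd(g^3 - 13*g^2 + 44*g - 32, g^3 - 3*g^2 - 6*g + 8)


(1) = gcd((u + 2)*(u + 7), (u + 2)*(u + 7)) = u^2 + 9*u + 14
(2) = gcd(x*(x - 3)*(x + 6), x*(x + 6)^2) = x^2 + 6*x
(3) = 1
(4) = m + 4
(5) = gcd((g - 8)*(g - 4)*(g - 1), (g - 4)*(g - 1)*(g + 2)) = g^2 - 5*g + 4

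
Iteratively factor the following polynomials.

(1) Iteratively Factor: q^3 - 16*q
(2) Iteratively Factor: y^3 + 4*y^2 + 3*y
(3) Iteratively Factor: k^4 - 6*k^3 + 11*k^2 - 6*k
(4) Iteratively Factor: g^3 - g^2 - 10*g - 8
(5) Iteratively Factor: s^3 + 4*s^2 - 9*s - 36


(1) = (q + 4)*(q^2 - 4*q) = q*(q + 4)*(q - 4)
(2) = (y)*(y^2 + 4*y + 3) = y*(y + 3)*(y + 1)
(3) = (k)*(k^3 - 6*k^2 + 11*k - 6) = k*(k - 1)*(k^2 - 5*k + 6) = k*(k - 2)*(k - 1)*(k - 3)
(4) = (g - 4)*(g^2 + 3*g + 2) = (g - 4)*(g + 2)*(g + 1)
(5) = (s - 3)*(s^2 + 7*s + 12) = (s - 3)*(s + 3)*(s + 4)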